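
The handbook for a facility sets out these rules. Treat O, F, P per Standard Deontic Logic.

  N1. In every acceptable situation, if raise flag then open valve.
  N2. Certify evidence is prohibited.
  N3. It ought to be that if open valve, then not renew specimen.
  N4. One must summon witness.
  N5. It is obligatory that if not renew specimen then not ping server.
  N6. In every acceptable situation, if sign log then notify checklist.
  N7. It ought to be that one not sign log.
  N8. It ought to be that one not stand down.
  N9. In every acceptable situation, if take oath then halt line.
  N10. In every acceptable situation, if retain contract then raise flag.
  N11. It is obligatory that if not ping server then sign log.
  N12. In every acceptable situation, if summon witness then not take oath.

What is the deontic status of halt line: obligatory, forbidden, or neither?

Premise 9 is O(take_oath → halt_line), but O(take_oath) is not derivable from the premises, so it does not yield O(halt_line).
No premise or chain of K-axiom applications forces O(halt_line), and none forces O(¬halt_line). So halt_line is neither obligatory nor forbidden under these norms.

Neither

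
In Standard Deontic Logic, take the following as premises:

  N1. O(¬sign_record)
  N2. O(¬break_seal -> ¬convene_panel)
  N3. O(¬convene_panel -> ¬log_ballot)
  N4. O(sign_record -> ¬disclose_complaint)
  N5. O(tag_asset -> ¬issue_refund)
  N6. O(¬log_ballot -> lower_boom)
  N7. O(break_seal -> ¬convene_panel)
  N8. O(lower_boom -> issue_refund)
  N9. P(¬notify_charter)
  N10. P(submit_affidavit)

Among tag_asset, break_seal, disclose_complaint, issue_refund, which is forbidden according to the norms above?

tag_asset

Premises 2 and 7 cover both cases: O(¬break_seal -> ¬convene_panel) and O(break_seal -> ¬convene_panel). Since ¬break_seal ∨ break_seal is a tautology, O(¬convene_panel) follows.
From O(¬convene_panel) and premise 3, O(¬convene_panel -> ¬log_ballot), we obtain O(¬log_ballot).
Premise 6 is O(¬log_ballot -> lower_boom); since O(¬log_ballot), deontic closure gives O(lower_boom).
From O(lower_boom) and premise 8, O(lower_boom -> issue_refund), we obtain O(issue_refund).
The contrapositive of premise 5 (O(tag_asset -> ¬issue_refund)) is O(issue_refund -> ¬tag_asset), and O(issue_refund) is already established, so O(¬tag_asset).
So O(¬tag_asset) holds, i.e. tag_asset is forbidden. None of the other listed options is forbidden under the premises.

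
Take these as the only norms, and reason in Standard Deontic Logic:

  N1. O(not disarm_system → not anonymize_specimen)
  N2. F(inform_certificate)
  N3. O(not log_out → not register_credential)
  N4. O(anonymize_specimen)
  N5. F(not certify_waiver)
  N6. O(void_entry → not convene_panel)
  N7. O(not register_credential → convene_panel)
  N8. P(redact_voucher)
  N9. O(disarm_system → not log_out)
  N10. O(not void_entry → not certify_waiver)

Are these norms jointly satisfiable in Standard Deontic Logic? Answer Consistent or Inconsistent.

F(not certify_waiver) at premise 5 means O(certify_waiver).
Premise 10, O(not void_entry → not certify_waiver), contraposes to O(certify_waiver → void_entry); with O(certify_waiver) we get O(void_entry).
Premise 6 is O(void_entry → not convene_panel); since O(void_entry), deontic closure gives O(not convene_panel).
The contrapositive of premise 7 (O(not register_credential → convene_panel)) is O(not convene_panel → register_credential), and O(not convene_panel) is already established, so O(register_credential).
Premise 3 is O(not log_out → not register_credential); contrapositively O(register_credential → log_out). Since O(register_credential) holds, K gives O(log_out).
Premise 9, O(disarm_system → not log_out), contraposes to O(log_out → not disarm_system); with O(log_out) we get O(not disarm_system).
From O(not disarm_system) and premise 1, O(not disarm_system → not anonymize_specimen), we obtain O(not anonymize_specimen).
However, premise 4 gives O(anonymize_specimen).
We now have both O(not anonymize_specimen) and O(anonymize_specimen) — anonymize_specimen is simultaneously obligatory and forbidden, violating the D-axiom.

Inconsistent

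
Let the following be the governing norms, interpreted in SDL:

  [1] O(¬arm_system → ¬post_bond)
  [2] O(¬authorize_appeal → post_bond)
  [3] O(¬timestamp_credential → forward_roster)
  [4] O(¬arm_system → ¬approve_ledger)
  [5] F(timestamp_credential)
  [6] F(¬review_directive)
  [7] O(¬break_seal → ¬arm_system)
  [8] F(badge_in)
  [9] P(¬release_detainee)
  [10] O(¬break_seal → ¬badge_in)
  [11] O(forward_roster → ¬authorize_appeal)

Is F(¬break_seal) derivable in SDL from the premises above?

Yes

Premise 5 is F(timestamp_credential), i.e. O(¬timestamp_credential).
From O(¬timestamp_credential) and premise 3, O(¬timestamp_credential → forward_roster), we obtain O(forward_roster).
With premise 11, O(forward_roster → ¬authorize_appeal), the K-axiom yields O(¬authorize_appeal).
From O(¬authorize_appeal) and premise 2, O(¬authorize_appeal → post_bond), we obtain O(post_bond).
The contrapositive of premise 1 (O(¬arm_system → ¬post_bond)) is O(post_bond → arm_system), and O(post_bond) is already established, so O(arm_system).
Premise 7 is O(¬break_seal → ¬arm_system); contrapositively O(arm_system → break_seal). Since O(arm_system) holds, K gives O(break_seal).
Premises 4, 6, 8, 9, 10 do not contribute to this derivation.
So O(break_seal) holds, i.e. F(¬break_seal). The claim follows.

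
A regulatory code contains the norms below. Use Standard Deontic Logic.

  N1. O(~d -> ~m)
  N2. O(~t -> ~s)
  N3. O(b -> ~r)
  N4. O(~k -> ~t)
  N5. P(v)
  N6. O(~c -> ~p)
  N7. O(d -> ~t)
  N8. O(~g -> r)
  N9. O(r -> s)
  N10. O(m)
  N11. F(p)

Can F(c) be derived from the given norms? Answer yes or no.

No

Premise 6 is O(~c -> ~p); even if O(~p) held, inferring O(~c) would be affirming the consequent — invalid.
No other premise forces O(~c). An ideal world satisfying every premise can still have c true, so F(c) is not derivable.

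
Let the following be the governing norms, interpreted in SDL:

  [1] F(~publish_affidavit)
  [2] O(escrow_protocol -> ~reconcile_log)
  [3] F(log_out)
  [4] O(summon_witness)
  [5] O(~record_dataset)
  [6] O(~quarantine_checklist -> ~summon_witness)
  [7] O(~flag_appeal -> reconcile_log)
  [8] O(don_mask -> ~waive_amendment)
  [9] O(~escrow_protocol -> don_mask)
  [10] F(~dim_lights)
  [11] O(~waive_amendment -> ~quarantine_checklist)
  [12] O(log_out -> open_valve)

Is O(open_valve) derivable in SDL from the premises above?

No

Premise 12 is O(log_out -> open_valve), but O(log_out) is not derivable from the premises, so it does not yield O(open_valve).
No other premise forces O(open_valve). An ideal world satisfying every premise can still have open_valve false, so O(open_valve) is not derivable.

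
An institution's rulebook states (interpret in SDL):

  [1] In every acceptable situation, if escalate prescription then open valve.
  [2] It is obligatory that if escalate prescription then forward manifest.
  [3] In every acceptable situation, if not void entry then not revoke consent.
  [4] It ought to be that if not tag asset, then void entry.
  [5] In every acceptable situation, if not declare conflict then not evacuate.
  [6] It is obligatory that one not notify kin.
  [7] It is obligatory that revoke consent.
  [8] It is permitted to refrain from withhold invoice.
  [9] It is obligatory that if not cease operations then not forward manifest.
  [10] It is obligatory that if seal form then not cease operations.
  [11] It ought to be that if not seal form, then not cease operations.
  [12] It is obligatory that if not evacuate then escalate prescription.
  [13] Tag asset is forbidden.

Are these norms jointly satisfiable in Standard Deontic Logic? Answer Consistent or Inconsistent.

Premise 3 is O(¬void_entry → ¬revoke_consent), but O(¬void_entry) is not derivable from the premises, so it does not yield O(¬revoke_consent).
So O(¬revoke_consent) is not derivable, and the apparent clash with O(revoke_consent) does not arise.
A world satisfying every obligation exists (e.g. cease_operations=false, declare_conflict=true, escalate_prescription=false, evacuate=true, forward_manifest=false, notify_kin=false, open_valve=false, revoke_consent=true, seal_form=false, tag_asset=false, void_entry=true, withhold_invoice=false); no atom is both obligatory and forbidden, so the set is consistent.

Consistent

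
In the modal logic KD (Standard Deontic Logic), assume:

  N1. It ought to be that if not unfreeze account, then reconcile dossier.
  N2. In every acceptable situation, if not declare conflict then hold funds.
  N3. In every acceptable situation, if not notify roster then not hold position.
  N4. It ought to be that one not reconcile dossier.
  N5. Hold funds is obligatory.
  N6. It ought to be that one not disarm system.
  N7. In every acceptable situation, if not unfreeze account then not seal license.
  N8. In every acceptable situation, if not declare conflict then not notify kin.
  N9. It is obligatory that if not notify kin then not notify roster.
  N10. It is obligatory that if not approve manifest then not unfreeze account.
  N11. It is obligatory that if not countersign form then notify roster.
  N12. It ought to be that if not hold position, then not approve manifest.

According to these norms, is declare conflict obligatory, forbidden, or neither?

Obligatory

From premise 4 we have O(¬reconcile_dossier).
Premise 1 is O(¬unfreeze_account → reconcile_dossier); contrapositively O(¬reconcile_dossier → unfreeze_account). Since O(¬reconcile_dossier) holds, K gives O(unfreeze_account).
Premise 10, O(¬approve_manifest → ¬unfreeze_account), contraposes to O(unfreeze_account → approve_manifest); with O(unfreeze_account) we get O(approve_manifest).
Premise 12 is O(¬hold_position → ¬approve_manifest); contrapositively O(approve_manifest → hold_position). Since O(approve_manifest) holds, K gives O(hold_position).
The contrapositive of premise 3 (O(¬notify_roster → ¬hold_position)) is O(hold_position → notify_roster), and O(hold_position) is already established, so O(notify_roster).
Premise 9 is O(¬notify_kin → ¬notify_roster); contrapositively O(notify_roster → notify_kin). Since O(notify_roster) holds, K gives O(notify_kin).
The contrapositive of premise 8 (O(¬declare_conflict → ¬notify_kin)) is O(notify_kin → declare_conflict), and O(notify_kin) is already established, so O(declare_conflict).
Premises 2, 5, 6, 7, 11 do not contribute to this derivation.
Hence declare_conflict is obligatory.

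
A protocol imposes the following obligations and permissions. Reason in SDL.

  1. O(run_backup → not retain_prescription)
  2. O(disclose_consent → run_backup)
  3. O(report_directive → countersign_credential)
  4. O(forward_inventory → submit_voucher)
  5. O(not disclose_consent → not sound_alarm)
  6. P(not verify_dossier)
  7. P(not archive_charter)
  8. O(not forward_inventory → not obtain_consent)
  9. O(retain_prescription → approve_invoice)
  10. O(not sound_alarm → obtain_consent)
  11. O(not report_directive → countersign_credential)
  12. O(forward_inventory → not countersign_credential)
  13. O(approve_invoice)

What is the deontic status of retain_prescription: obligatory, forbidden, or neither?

Forbidden

By case analysis on not report_directive: premise 11 gives O(not report_directive → countersign_credential) and premise 3 gives O(report_directive → countersign_credential), so O(countersign_credential) either way.
Premise 12 is O(forward_inventory → not countersign_credential); contrapositively O(countersign_credential → not forward_inventory). Since O(countersign_credential) holds, K gives O(not forward_inventory).
Applying K to premise 8 (O(not forward_inventory → not obtain_consent)) and O(not forward_inventory) yields O(not obtain_consent).
Premise 10 is O(not sound_alarm → obtain_consent); contrapositively O(not obtain_consent → sound_alarm). Since O(not obtain_consent) holds, K gives O(sound_alarm).
Premise 5 is O(not disclose_consent → not sound_alarm); contrapositively O(sound_alarm → disclose_consent). Since O(sound_alarm) holds, K gives O(disclose_consent).
With premise 2, O(disclose_consent → run_backup), the K-axiom yields O(run_backup).
With premise 1, O(run_backup → not retain_prescription), the K-axiom yields O(not retain_prescription).
Premises 4, 6, 7, 9, 13 do not contribute to this derivation.
Thus O(not retain_prescription), which is F(retain_prescription): retain_prescription is forbidden.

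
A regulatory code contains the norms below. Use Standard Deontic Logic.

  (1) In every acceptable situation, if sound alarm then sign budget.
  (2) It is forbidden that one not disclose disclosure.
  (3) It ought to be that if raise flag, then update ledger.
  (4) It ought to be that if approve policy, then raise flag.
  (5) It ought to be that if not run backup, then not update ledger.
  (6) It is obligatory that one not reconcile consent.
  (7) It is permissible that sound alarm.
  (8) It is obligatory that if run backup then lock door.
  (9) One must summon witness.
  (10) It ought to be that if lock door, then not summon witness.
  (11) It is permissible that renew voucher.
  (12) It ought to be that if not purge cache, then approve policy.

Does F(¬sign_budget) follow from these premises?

No

Premise 1 is O(sound_alarm → sign_budget), but O(sound_alarm) is not derivable from the premises (the permission P(sound_alarm) asserts only ¬O(¬sound_alarm), not O(sound_alarm)), so it does not yield O(sign_budget).
No other premise forces O(sign_budget). An ideal world satisfying every premise can still have ¬sign_budget true, so F(¬sign_budget) is not derivable.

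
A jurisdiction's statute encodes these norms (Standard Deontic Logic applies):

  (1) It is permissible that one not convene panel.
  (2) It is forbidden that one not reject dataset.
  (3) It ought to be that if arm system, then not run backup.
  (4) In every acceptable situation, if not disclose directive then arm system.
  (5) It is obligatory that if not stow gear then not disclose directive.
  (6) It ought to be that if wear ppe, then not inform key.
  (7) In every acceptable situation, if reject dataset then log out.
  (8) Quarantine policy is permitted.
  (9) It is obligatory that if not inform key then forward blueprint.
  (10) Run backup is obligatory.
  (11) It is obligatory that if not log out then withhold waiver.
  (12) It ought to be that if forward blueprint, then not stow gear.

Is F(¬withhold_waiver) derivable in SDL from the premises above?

Premise 11 is O(¬log_out → withhold_waiver), but O(¬log_out) is not derivable from the premises, so it does not yield O(withhold_waiver).
No other premise forces O(withhold_waiver). An ideal world satisfying every premise can still have ¬withhold_waiver true, so F(¬withhold_waiver) is not derivable.

No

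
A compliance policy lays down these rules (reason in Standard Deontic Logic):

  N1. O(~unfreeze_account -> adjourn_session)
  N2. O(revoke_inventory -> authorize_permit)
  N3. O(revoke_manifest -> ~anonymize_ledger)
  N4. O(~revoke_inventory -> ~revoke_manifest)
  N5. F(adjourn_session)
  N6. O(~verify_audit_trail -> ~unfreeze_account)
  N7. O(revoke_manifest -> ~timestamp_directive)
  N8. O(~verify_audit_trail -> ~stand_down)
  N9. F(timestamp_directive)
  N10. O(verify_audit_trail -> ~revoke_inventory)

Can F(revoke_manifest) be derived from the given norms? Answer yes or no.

Yes

Premise 5, F(adjourn_session), is equivalent to O(~adjourn_session).
Premise 1, O(~unfreeze_account -> adjourn_session), contraposes to O(~adjourn_session -> unfreeze_account); with O(~adjourn_session) we get O(unfreeze_account).
Premise 6, O(~verify_audit_trail -> ~unfreeze_account), contraposes to O(unfreeze_account -> verify_audit_trail); with O(unfreeze_account) we get O(verify_audit_trail).
From O(verify_audit_trail) and premise 10, O(verify_audit_trail -> ~revoke_inventory), we obtain O(~revoke_inventory).
With premise 4, O(~revoke_inventory -> ~revoke_manifest), the K-axiom yields O(~revoke_manifest).
Premises 2, 3, 7, 8, 9 do not contribute to this derivation.
So O(~revoke_manifest) holds, i.e. F(revoke_manifest). The claim follows.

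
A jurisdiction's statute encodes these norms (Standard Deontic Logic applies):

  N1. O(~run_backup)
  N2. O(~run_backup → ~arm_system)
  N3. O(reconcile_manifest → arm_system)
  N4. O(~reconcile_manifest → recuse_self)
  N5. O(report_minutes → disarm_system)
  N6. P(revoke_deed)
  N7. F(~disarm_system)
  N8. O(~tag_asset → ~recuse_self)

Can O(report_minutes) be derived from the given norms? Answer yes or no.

No

Premise 5 is O(report_minutes → disarm_system); even if O(disarm_system) held, inferring O(report_minutes) would be affirming the consequent — invalid.
No other premise forces O(report_minutes). An ideal world satisfying every premise can still have report_minutes false, so O(report_minutes) is not derivable.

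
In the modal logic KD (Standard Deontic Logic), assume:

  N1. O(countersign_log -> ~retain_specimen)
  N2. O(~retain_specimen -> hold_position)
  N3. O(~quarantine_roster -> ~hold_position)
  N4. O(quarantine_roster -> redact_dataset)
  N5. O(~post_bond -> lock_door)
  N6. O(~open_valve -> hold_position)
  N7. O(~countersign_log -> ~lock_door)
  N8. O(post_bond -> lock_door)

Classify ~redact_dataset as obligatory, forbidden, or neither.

Premises 5 and 8 cover both cases: O(~post_bond -> lock_door) and O(post_bond -> lock_door). Since ~post_bond ∨ post_bond is a tautology, O(lock_door) follows.
Premise 7 is O(~countersign_log -> ~lock_door); contrapositively O(lock_door -> countersign_log). Since O(lock_door) holds, K gives O(countersign_log).
From O(countersign_log) and premise 1, O(countersign_log -> ~retain_specimen), we obtain O(~retain_specimen).
Applying K to premise 2 (O(~retain_specimen -> hold_position)) and O(~retain_specimen) yields O(hold_position).
The contrapositive of premise 3 (O(~quarantine_roster -> ~hold_position)) is O(hold_position -> quarantine_roster), and O(hold_position) is already established, so O(quarantine_roster).
Applying K to premise 4 (O(quarantine_roster -> redact_dataset)) and O(quarantine_roster) yields O(redact_dataset).
Premise 6 does not contribute to this derivation.
Thus O(redact_dataset), which is F(~redact_dataset): ~redact_dataset is forbidden.

Forbidden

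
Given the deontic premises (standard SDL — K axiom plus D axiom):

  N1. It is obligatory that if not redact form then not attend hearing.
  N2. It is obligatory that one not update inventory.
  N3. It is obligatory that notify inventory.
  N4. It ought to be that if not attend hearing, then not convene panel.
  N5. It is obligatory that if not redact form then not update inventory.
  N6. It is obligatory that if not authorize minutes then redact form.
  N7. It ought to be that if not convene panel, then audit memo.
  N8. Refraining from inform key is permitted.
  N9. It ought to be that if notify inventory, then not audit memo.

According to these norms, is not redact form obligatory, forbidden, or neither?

Premise 3 states O(notify_inventory) outright.
Applying K to premise 9 (O(notify_inventory → ¬audit_memo)) and O(notify_inventory) yields O(¬audit_memo).
The contrapositive of premise 7 (O(¬convene_panel → audit_memo)) is O(¬audit_memo → convene_panel), and O(¬audit_memo) is already established, so O(convene_panel).
The contrapositive of premise 4 (O(¬attend_hearing → ¬convene_panel)) is O(convene_panel → attend_hearing), and O(convene_panel) is already established, so O(attend_hearing).
The contrapositive of premise 1 (O(¬redact_form → ¬attend_hearing)) is O(attend_hearing → redact_form), and O(attend_hearing) is already established, so O(redact_form).
Premises 2, 5, 6, 8 do not contribute to this derivation.
Thus O(redact_form), which is F(¬redact_form): ¬redact_form is forbidden.

Forbidden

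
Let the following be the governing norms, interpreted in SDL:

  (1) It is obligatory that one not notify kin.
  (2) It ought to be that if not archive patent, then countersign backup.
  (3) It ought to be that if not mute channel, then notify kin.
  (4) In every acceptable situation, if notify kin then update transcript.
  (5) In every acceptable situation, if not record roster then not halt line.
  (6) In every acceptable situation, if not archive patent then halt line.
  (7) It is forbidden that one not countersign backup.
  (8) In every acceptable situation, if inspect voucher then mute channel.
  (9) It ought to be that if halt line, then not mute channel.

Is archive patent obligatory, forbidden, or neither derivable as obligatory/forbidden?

Premise 1 gives O(¬notify_kin).
The contrapositive of premise 3 (O(¬mute_channel → notify_kin)) is O(¬notify_kin → mute_channel), and O(¬notify_kin) is already established, so O(mute_channel).
Premise 9 is O(halt_line → ¬mute_channel); contrapositively O(mute_channel → ¬halt_line). Since O(mute_channel) holds, K gives O(¬halt_line).
Premise 6 is O(¬archive_patent → halt_line); contrapositively O(¬halt_line → archive_patent). Since O(¬halt_line) holds, K gives O(archive_patent).
Premises 2, 4, 5, 7, 8 do not contribute to this derivation.
Hence archive_patent is obligatory.

Obligatory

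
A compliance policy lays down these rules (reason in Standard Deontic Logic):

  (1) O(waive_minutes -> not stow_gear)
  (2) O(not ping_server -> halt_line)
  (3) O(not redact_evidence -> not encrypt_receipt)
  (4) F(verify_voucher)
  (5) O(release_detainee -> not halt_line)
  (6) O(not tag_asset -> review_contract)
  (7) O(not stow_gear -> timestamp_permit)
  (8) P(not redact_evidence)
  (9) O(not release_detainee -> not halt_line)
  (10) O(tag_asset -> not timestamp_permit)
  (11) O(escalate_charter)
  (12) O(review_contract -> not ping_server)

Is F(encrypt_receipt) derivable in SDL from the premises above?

No

Premise 3 is O(not redact_evidence -> not encrypt_receipt), but O(not redact_evidence) is not derivable from the premises (the permission P(not redact_evidence) asserts only not O(redact_evidence), not O(not redact_evidence)), so it does not yield O(not encrypt_receipt).
No other premise forces O(not encrypt_receipt). An ideal world satisfying every premise can still have encrypt_receipt true, so F(encrypt_receipt) is not derivable.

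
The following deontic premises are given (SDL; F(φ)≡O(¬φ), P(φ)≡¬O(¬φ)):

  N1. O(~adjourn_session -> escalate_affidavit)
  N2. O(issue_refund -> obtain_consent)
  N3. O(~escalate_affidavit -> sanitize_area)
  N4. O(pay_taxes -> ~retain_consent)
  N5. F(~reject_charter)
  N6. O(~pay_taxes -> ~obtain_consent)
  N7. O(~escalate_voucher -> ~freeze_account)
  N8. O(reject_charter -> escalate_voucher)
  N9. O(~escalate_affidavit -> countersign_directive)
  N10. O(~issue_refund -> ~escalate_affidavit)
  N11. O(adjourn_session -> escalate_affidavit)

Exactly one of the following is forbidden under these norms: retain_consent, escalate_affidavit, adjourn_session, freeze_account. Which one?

retain_consent

By case analysis on ~adjourn_session: premise 1 gives O(~adjourn_session -> escalate_affidavit) and premise 11 gives O(adjourn_session -> escalate_affidavit), so O(escalate_affidavit) either way.
Premise 10, O(~issue_refund -> ~escalate_affidavit), contraposes to O(escalate_affidavit -> issue_refund); with O(escalate_affidavit) we get O(issue_refund).
Premise 2 is O(issue_refund -> obtain_consent); since O(issue_refund), deontic closure gives O(obtain_consent).
Premise 6, O(~pay_taxes -> ~obtain_consent), contraposes to O(obtain_consent -> pay_taxes); with O(obtain_consent) we get O(pay_taxes).
With premise 4, O(pay_taxes -> ~retain_consent), the K-axiom yields O(~retain_consent).
So O(~retain_consent) holds, i.e. retain_consent is forbidden. None of the other listed options is forbidden under the premises.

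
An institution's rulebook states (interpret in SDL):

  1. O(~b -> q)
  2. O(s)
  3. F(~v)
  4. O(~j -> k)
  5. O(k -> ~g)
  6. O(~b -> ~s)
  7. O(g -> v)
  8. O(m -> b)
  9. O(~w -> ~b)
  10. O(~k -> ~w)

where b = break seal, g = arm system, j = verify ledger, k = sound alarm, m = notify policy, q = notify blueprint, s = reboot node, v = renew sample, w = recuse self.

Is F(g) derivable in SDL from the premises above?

Yes

Premise 2 states O(s) outright.
Premise 6 is O(~b -> ~s); contrapositively O(s -> b). Since O(s) holds, K gives O(b).
Premise 9, O(~w -> ~b), contraposes to O(b -> w); with O(b) we get O(w).
Premise 10, O(~k -> ~w), contraposes to O(w -> k); with O(w) we get O(k).
From O(k) and premise 5, O(k -> ~g), we obtain O(~g).
Premises 1, 3, 4, 7, 8 do not contribute to this derivation.
So O(~g) holds, i.e. F(g). The claim follows.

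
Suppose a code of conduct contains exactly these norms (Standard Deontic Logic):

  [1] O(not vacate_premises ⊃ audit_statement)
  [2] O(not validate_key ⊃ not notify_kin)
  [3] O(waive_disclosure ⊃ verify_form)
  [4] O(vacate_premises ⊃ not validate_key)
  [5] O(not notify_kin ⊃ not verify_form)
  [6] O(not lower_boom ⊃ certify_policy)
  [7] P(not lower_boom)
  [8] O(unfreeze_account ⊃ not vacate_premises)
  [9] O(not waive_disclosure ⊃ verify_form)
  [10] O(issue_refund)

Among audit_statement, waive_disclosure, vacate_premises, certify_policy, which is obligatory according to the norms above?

audit_statement

Premises 9 and 3 cover both cases: O(not waive_disclosure ⊃ verify_form) and O(waive_disclosure ⊃ verify_form). Since not waive_disclosure ∨ waive_disclosure is a tautology, O(verify_form) follows.
The contrapositive of premise 5 (O(not notify_kin ⊃ not verify_form)) is O(verify_form ⊃ notify_kin), and O(verify_form) is already established, so O(notify_kin).
Premise 2 is O(not validate_key ⊃ not notify_kin); contrapositively O(notify_kin ⊃ validate_key). Since O(notify_kin) holds, K gives O(validate_key).
Premise 4, O(vacate_premises ⊃ not validate_key), contraposes to O(validate_key ⊃ not vacate_premises); with O(validate_key) we get O(not vacate_premises).
Applying K to premise 1 (O(not vacate_premises ⊃ audit_statement)) and O(not vacate_premises) yields O(audit_statement).
So O(audit_statement) holds — audit_statement is obligatory. None of the other listed options is made obligatory by any chain of premises.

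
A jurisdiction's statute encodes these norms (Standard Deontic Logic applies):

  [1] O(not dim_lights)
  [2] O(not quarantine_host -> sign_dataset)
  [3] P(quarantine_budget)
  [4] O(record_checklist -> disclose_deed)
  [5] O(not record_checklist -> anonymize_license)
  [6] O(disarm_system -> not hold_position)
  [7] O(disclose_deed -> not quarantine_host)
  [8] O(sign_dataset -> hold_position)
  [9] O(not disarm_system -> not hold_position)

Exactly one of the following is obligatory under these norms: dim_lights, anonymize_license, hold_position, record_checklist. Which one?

Premises 9 and 6 are O(not disarm_system -> not hold_position) and O(disarm_system -> not hold_position); every ideal world satisfies not disarm_system or disarm_system, so in either case not hold_position holds — hence O(not hold_position).
The contrapositive of premise 8 (O(sign_dataset -> hold_position)) is O(not hold_position -> not sign_dataset), and O(not hold_position) is already established, so O(not sign_dataset).
Premise 2, O(not quarantine_host -> sign_dataset), contraposes to O(not sign_dataset -> quarantine_host); with O(not sign_dataset) we get O(quarantine_host).
Premise 7 is O(disclose_deed -> not quarantine_host); contrapositively O(quarantine_host -> not disclose_deed). Since O(quarantine_host) holds, K gives O(not disclose_deed).
The contrapositive of premise 4 (O(record_checklist -> disclose_deed)) is O(not disclose_deed -> not record_checklist), and O(not disclose_deed) is already established, so O(not record_checklist).
From O(not record_checklist) and premise 5, O(not record_checklist -> anonymize_license), we obtain O(anonymize_license).
So O(anonymize_license) holds — anonymize_license is obligatory. None of the other listed options is made obligatory by any chain of premises.

anonymize_license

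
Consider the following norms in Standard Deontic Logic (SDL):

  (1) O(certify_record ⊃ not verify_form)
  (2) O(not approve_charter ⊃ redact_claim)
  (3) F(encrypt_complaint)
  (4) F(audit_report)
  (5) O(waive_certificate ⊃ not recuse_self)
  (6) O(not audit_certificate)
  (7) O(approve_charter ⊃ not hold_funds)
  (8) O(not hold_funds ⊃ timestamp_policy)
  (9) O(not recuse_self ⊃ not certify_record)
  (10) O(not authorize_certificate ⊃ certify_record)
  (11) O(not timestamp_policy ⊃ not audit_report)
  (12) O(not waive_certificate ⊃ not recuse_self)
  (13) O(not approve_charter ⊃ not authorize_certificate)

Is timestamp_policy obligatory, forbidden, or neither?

Premises 5 and 12 are O(waive_certificate ⊃ not recuse_self) and O(not waive_certificate ⊃ not recuse_self); every ideal world satisfies waive_certificate or not waive_certificate, so in either case not recuse_self holds — hence O(not recuse_self).
Applying K to premise 9 (O(not recuse_self ⊃ not certify_record)) and O(not recuse_self) yields O(not certify_record).
The contrapositive of premise 10 (O(not authorize_certificate ⊃ certify_record)) is O(not certify_record ⊃ authorize_certificate), and O(not certify_record) is already established, so O(authorize_certificate).
Premise 13 is O(not approve_charter ⊃ not authorize_certificate); contrapositively O(authorize_certificate ⊃ approve_charter). Since O(authorize_certificate) holds, K gives O(approve_charter).
Premise 7 is O(approve_charter ⊃ not hold_funds); since O(approve_charter), deontic closure gives O(not hold_funds).
Applying K to premise 8 (O(not hold_funds ⊃ timestamp_policy)) and O(not hold_funds) yields O(timestamp_policy).
Premises 1, 2, 3, 4, 6, 11 do not contribute to this derivation.
Hence timestamp_policy is obligatory.

Obligatory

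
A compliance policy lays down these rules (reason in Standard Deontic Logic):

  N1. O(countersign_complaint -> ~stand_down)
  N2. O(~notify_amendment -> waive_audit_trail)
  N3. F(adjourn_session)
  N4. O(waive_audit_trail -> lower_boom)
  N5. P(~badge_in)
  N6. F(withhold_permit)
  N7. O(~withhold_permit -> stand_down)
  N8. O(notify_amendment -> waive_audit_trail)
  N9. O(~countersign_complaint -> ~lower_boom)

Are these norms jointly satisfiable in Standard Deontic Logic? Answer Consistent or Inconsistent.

By case analysis on ~notify_amendment: premise 2 gives O(~notify_amendment -> waive_audit_trail) and premise 8 gives O(notify_amendment -> waive_audit_trail), so O(waive_audit_trail) either way.
From O(waive_audit_trail) and premise 4, O(waive_audit_trail -> lower_boom), we obtain O(lower_boom).
Premise 9, O(~countersign_complaint -> ~lower_boom), contraposes to O(lower_boom -> countersign_complaint); with O(lower_boom) we get O(countersign_complaint).
With premise 1, O(countersign_complaint -> ~stand_down), the K-axiom yields O(~stand_down).
Premise 7, O(~withhold_permit -> stand_down), contraposes to O(~stand_down -> withhold_permit); with O(~stand_down) we get O(withhold_permit).
Yet premise 6 is F(withhold_permit), i.e. O(~withhold_permit).
We now have both O(withhold_permit) and O(~withhold_permit) — withhold_permit is simultaneously obligatory and forbidden, violating the D-axiom.

Inconsistent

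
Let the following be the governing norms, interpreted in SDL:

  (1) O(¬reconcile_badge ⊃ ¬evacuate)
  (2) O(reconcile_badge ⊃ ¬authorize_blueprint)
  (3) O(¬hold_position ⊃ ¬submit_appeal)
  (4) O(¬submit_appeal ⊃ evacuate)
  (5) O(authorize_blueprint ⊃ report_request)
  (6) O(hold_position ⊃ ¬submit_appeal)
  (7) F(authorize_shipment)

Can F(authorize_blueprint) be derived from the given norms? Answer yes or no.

By case analysis on hold_position: premise 6 gives O(hold_position ⊃ ¬submit_appeal) and premise 3 gives O(¬hold_position ⊃ ¬submit_appeal), so O(¬submit_appeal) either way.
With premise 4, O(¬submit_appeal ⊃ evacuate), the K-axiom yields O(evacuate).
The contrapositive of premise 1 (O(¬reconcile_badge ⊃ ¬evacuate)) is O(evacuate ⊃ reconcile_badge), and O(evacuate) is already established, so O(reconcile_badge).
Premise 2 is O(reconcile_badge ⊃ ¬authorize_blueprint); since O(reconcile_badge), deontic closure gives O(¬authorize_blueprint).
Premises 5, 7 do not contribute to this derivation.
So O(¬authorize_blueprint) holds, i.e. F(authorize_blueprint). The claim follows.

Yes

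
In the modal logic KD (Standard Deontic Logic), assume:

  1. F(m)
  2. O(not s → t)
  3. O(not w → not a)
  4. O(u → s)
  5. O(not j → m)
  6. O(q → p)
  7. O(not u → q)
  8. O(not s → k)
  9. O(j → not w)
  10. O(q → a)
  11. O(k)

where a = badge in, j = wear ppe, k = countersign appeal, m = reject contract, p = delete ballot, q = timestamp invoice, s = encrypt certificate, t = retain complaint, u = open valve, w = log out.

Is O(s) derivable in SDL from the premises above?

Yes

F(m) at premise 1 means O(not m).
Premise 5, O(not j → m), contraposes to O(not m → j); with O(not m) we get O(j).
Applying K to premise 9 (O(j → not w)) and O(j) yields O(not w).
From O(not w) and premise 3, O(not w → not a), we obtain O(not a).
Premise 10 is O(q → a); contrapositively O(not a → not q). Since O(not a) holds, K gives O(not q).
The contrapositive of premise 7 (O(not u → q)) is O(not q → u), and O(not q) is already established, so O(u).
Premise 4 is O(u → s); since O(u), deontic closure gives O(s).
Premises 2, 6, 8, 11 do not contribute to this derivation.
So O(s) follows.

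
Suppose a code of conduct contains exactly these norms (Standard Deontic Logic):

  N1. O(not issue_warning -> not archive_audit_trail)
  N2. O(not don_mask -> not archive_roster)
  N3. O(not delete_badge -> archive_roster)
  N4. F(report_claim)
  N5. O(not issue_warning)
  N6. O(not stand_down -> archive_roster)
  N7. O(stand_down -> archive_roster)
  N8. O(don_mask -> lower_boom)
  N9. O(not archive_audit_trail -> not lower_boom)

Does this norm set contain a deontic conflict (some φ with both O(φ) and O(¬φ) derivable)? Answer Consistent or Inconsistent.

Inconsistent

Premises 6 and 7 are O(not stand_down -> archive_roster) and O(stand_down -> archive_roster); every ideal world satisfies not stand_down or stand_down, so in either case archive_roster holds — hence O(archive_roster).
The contrapositive of premise 2 (O(not don_mask -> not archive_roster)) is O(archive_roster -> don_mask), and O(archive_roster) is already established, so O(don_mask).
Premise 8 is O(don_mask -> lower_boom); since O(don_mask), deontic closure gives O(lower_boom).
The contrapositive of premise 9 (O(not archive_audit_trail -> not lower_boom)) is O(lower_boom -> archive_audit_trail), and O(lower_boom) is already established, so O(archive_audit_trail).
Premise 1 is O(not issue_warning -> not archive_audit_trail); contrapositively O(archive_audit_trail -> issue_warning). Since O(archive_audit_trail) holds, K gives O(issue_warning).
However, premise 5 gives O(not issue_warning).
We now have both O(issue_warning) and O(not issue_warning) — issue_warning is simultaneously obligatory and forbidden, violating the D-axiom.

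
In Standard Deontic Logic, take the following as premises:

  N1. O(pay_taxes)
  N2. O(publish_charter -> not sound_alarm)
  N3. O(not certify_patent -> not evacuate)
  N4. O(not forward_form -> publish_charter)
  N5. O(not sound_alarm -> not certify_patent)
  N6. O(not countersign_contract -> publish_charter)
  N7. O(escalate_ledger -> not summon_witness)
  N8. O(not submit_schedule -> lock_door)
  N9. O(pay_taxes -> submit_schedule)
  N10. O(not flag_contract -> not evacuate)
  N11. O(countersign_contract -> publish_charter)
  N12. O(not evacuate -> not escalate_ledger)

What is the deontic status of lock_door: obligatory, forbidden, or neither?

Premise 8 is O(not submit_schedule -> lock_door), but O(not submit_schedule) is not derivable from the premises, so it does not yield O(lock_door).
No premise or chain of K-axiom applications forces O(lock_door), and none forces O(not lock_door). So lock_door is neither obligatory nor forbidden under these norms.

Neither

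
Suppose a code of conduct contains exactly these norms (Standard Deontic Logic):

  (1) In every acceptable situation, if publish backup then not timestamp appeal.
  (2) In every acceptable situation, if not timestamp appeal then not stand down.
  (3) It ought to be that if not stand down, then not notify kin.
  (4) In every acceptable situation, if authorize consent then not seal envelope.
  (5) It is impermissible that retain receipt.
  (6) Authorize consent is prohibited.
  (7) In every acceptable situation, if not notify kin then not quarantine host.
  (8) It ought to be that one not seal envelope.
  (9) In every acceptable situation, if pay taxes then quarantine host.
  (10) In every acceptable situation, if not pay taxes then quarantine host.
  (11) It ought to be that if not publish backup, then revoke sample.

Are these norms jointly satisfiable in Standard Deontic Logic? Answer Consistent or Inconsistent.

Premise 4 is O(authorize_consent → ¬seal_envelope); even if O(¬seal_envelope) held, inferring O(authorize_consent) would be affirming the consequent — invalid.
So O(authorize_consent) is not derivable, and the apparent clash with O(¬authorize_consent) does not arise.
A world satisfying every obligation exists (e.g. authorize_consent=false, notify_kin=true, pay_taxes=false, publish_backup=false, quarantine_host=true, retain_receipt=false, revoke_sample=true, seal_envelope=false, stand_down=true, timestamp_appeal=true); no atom is both obligatory and forbidden, so the set is consistent.

Consistent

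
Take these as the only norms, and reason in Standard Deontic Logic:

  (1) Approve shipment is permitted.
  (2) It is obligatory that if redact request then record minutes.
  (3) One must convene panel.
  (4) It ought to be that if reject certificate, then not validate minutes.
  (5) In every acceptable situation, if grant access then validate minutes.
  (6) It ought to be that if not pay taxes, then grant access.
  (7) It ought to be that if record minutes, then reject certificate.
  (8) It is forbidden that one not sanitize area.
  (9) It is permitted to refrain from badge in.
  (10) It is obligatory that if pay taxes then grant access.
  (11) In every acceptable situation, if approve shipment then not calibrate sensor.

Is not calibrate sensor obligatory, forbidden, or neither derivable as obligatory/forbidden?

Premise 11 is O(approve_shipment → ¬calibrate_sensor), but O(approve_shipment) is not derivable from the premises (the permission P(approve_shipment) asserts only ¬O(¬approve_shipment), not O(approve_shipment)), so it does not yield O(¬calibrate_sensor).
No premise or chain of K-axiom applications forces O(¬calibrate_sensor), and none forces O(calibrate_sensor). So ¬calibrate_sensor is neither obligatory nor forbidden under these norms.

Neither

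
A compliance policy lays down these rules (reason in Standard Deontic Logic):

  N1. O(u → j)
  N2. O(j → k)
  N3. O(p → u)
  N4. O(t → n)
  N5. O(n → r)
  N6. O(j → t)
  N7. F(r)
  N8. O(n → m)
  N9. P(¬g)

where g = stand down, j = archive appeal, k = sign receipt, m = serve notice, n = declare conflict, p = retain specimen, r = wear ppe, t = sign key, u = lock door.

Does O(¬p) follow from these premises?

Premise 7, F(r), is equivalent to O(¬r).
The contrapositive of premise 5 (O(n → r)) is O(¬r → ¬n), and O(¬r) is already established, so O(¬n).
Premise 4 is O(t → n); contrapositively O(¬n → ¬t). Since O(¬n) holds, K gives O(¬t).
Premise 6 is O(j → t); contrapositively O(¬t → ¬j). Since O(¬t) holds, K gives O(¬j).
Premise 1 is O(u → j); contrapositively O(¬j → ¬u). Since O(¬j) holds, K gives O(¬u).
Premise 3, O(p → u), contraposes to O(¬u → ¬p); with O(¬u) we get O(¬p).
Premises 2, 8, 9 do not contribute to this derivation.
So O(¬p) follows.

Yes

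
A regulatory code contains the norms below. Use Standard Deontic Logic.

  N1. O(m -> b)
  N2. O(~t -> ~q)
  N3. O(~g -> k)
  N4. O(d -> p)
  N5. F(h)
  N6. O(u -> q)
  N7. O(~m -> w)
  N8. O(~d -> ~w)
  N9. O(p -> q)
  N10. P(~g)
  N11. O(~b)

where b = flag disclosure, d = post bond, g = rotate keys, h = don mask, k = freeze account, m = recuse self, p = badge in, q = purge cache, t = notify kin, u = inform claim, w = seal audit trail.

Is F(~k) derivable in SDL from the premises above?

No

Premise 3 is O(~g -> k), but O(~g) is not derivable from the premises (the permission P(~g) asserts only ~O(g), not O(~g)), so it does not yield O(k).
No other premise forces O(k). An ideal world satisfying every premise can still have ~k true, so F(~k) is not derivable.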